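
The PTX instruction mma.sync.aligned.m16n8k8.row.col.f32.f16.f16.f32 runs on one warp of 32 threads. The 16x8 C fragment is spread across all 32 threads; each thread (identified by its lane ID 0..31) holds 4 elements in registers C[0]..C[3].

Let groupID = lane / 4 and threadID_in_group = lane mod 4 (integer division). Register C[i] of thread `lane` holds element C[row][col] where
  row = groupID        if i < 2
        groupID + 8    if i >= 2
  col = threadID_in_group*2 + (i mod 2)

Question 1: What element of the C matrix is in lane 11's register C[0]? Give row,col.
11: g=2,t=3
[0] (2+0,3*2+0) = (2,6)

2,6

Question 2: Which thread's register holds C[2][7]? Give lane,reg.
r=2->g=2,rb=0  c=7->t=3,b0=1
L=2*4+3=11  i=0*2+1=1

11,1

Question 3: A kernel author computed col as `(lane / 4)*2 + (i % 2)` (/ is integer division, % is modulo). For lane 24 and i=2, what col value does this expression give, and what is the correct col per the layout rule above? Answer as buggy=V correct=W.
buggy=12 correct=0

`(lane / 4)*2 + (i % 2)`[24,2]→12
L=24→G=24>>2=6, T=24&3=0
[2]→row 6+8=14  col 0·2+0=0
col: 12 vs 0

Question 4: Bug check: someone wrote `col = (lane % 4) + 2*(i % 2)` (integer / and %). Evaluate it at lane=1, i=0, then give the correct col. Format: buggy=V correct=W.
buggy=1 correct=2

`(lane % 4) + 2*(i % 2)`[1,0]->1
lane 1: g=0 (1/4), t=1 (1%4)
i=0: r=0+0=0, c=1*2+0=2
col: 1 vs 2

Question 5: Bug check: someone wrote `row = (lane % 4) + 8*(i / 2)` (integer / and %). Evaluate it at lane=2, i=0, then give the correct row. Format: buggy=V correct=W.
`(lane % 4) + 8*(i / 2)`[2,0]=>2
2: grp=0,tig=2
[0] (0+0,2*2+0) = (0,4)
row: 2 vs 0

buggy=2 correct=0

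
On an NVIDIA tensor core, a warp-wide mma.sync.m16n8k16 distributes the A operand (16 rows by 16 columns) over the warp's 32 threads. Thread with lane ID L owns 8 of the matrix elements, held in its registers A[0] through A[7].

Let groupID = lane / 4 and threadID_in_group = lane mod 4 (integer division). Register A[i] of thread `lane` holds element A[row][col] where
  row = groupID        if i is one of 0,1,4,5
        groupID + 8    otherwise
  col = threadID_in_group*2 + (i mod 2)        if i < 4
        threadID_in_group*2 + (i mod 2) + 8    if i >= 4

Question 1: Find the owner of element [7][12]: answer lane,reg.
r=7→G=7,rhi=0  c=12→chi=1,T=2,p=0
L=7*4+2=30  i=1*4+0*2+0=4

30,4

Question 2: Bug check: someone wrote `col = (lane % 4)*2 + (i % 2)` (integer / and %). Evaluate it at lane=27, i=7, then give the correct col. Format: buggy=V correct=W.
`(lane % 4)*2 + (i % 2)`[27,7]⇒7
L=27⇒gr=27>>2=6, th=27&3=3
[7]⇒row 6+8=14  col 3·2+1+8=15
col: 7 vs 15

buggy=7 correct=15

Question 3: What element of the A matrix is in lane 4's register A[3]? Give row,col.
9,1

lane 4=>4/4=1, 4 mod 4=0
i=3  r:1+8=>9  c:2·0+1+0=>1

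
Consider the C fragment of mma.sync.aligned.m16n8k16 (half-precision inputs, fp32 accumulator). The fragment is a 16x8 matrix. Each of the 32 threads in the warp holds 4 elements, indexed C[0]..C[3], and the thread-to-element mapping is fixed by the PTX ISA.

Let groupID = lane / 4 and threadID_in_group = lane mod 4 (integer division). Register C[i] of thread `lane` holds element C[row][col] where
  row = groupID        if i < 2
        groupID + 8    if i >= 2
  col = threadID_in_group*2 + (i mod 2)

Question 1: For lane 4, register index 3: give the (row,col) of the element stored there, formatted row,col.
lane 4->4/4=1, 4 mod 4=0
i=3  r:1+8->9  c:2·0+1->1

9,1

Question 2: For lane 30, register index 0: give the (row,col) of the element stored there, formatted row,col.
30: G=7,T=2
[0] (7+0,2*2+0) = (7,4)

7,4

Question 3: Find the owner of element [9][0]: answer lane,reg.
4,2

r=9->g=1,rb=1  c=0->t=0,b0=0
L=1*4+0=4  i=1*2+0=2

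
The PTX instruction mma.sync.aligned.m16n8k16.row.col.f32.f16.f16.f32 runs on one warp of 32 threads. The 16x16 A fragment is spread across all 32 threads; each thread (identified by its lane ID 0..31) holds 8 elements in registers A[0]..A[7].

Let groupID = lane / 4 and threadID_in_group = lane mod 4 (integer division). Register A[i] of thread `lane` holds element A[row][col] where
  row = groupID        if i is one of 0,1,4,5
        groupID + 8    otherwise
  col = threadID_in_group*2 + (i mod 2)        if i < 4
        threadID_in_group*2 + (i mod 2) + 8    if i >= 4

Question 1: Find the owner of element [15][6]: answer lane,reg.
31,2

r=15->g=7,rb=1  c=6->cb=0,t=3,b0=0
L=7*4+3=31  i=0*4+1*2+0=2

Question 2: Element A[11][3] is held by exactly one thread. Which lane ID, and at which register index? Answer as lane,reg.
13,3

r: 11->gid=3,r8=1  c: 3->c8=0,tid=1,i&1=1
L=3*4+1=13  i=0*4+1*2+1=3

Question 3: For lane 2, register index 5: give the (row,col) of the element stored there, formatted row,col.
2: grp=0,tig=2
[5] (0+0,2*2+1+8) = (0,13)

0,13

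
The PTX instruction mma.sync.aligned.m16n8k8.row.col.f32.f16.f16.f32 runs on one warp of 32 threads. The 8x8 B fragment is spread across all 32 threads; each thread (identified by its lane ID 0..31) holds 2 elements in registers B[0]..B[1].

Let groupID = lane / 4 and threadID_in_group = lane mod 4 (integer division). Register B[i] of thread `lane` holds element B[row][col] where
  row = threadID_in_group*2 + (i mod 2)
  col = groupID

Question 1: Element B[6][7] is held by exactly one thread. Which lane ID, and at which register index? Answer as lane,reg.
c:7=>grp=7  r:6=>tig=3,lo=0
L=7*4+3=31  i=0=0

31,0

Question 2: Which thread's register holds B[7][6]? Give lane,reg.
c:6=>grp=6  r:7=>tig=3,lo=1
L=6*4+3=27  i=1=1

27,1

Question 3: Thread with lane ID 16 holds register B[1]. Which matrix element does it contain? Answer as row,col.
1,4

lane 16: G=4 (16/4), T=0 (16%4)
i=1: r=0*2+1=1, c=G=4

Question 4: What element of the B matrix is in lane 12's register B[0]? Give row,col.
lane 12: G=3 (12/4), T=0 (12%4)
i=0: r=0*2+0=0, c=G=3

0,3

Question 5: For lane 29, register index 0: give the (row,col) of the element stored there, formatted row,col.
lane 29: grp=7 (29/4), tig=1 (29%4)
i=0: r=1*2+0=2, c=grp=7

2,7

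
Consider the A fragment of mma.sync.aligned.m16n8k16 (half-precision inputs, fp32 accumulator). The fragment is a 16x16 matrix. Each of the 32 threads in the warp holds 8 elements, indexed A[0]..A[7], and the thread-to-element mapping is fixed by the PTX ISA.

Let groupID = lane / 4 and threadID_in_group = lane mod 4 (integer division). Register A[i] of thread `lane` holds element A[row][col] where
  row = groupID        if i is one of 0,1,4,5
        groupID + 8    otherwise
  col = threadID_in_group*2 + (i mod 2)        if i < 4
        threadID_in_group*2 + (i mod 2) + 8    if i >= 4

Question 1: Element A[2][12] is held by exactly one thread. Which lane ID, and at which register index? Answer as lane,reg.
10,4

r=2⇒gr=2,Rb=0  c=12⇒Cb=1,th=2,odd=0
L=2*4+2=10  i=1*4+0*2+0=4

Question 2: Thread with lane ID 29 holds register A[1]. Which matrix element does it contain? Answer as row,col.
29: grp=7,tig=1
[1] (7+0,1*2+1+0) = (7,3)

7,3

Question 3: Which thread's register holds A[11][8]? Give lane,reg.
12,6

r=11⇒gr=3,Rb=1  c=8⇒Cb=1,th=0,odd=0
L=3*4+0=12  i=1*4+1*2+0=6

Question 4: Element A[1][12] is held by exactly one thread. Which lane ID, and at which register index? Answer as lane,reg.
r:1=>grp=1,rB=0  c:12=>cB=1,tig=2,lo=0
L=1*4+2=6  i=1*4+0*2+0=4

6,4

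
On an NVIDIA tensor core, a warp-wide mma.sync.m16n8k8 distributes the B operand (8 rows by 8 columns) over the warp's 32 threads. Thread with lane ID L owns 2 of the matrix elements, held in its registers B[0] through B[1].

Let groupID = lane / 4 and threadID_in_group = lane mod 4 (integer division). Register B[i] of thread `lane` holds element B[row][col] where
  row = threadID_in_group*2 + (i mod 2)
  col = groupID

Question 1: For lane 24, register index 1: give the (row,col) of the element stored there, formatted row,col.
24: G=6,T=0
[1] (0*2+1,6) = (1,6)

1,6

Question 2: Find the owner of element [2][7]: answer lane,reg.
29,0

c:7=>grp=7  r:2=>tig=1,lo=0
L=7*4+1=29  i=0=0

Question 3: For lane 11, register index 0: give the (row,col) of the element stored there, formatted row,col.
11: g=2,t=3
[0] (3*2+0,2) = (6,2)

6,2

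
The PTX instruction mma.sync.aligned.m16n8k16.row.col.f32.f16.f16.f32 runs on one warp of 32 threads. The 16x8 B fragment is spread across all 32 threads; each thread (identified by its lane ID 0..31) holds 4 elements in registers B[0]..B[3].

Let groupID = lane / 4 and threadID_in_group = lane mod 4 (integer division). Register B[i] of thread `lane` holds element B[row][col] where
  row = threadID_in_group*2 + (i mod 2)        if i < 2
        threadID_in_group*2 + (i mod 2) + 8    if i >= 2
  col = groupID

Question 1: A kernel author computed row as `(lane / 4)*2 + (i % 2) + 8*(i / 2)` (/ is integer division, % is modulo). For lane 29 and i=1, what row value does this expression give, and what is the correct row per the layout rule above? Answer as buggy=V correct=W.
buggy=15 correct=3

`(lane / 4)*2 + (i % 2) + 8*(i / 2)`[29,1]⇒15
lane 29: gr=7 (29/4), th=1 (29%4)
i=1: r=1*2+1+0=3, c=gr=7
row: 15 vs 3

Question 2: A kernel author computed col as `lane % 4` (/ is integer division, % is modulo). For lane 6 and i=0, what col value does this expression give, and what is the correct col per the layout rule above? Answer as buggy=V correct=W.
buggy=2 correct=1

`lane % 4`[6,0]→2
lane 6: G=1 (6/4), T=2 (6%4)
i=0: r=2*2+0+0=4, c=G=1
col: 2 vs 1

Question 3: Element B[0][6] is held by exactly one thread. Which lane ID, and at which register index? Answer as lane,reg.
24,0

c=6->g=6  r=0->rb=0,t=0,b0=0
L=6*4+0=24  i=0*2+0=0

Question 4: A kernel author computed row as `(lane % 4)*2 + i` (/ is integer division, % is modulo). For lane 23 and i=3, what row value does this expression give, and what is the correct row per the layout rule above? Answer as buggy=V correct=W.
buggy=9 correct=15

`(lane % 4)*2 + i`[23,3]=>9
L=23=>grp=23>>2=5, tig=23&3=3
[3]=>row 3·2+1+8=15  col grp=5
row: 9 vs 15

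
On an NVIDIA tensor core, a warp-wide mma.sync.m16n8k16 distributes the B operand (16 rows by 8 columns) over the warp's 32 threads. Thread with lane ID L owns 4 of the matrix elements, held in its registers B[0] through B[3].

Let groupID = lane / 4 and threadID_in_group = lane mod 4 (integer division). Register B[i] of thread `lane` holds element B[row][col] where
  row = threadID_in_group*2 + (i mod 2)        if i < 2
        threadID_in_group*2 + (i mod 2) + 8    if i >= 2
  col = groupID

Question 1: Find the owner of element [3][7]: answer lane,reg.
c: 7->gid=7  r: 3->r8=0,tid=1,i&1=1
L=7*4+1=29  i=0*2+1=1

29,1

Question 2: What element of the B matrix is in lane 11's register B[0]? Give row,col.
11: gr=2,th=3
[0] (3*2+0+0,2) = (6,2)

6,2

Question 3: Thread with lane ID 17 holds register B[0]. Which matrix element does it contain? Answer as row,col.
2,4

lane 17→17/4=4, 17 mod 4=1
i=0  r:2·1+0+0→2  c:4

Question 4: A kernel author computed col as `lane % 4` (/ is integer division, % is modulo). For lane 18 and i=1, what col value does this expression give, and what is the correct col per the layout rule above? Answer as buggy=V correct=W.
`lane % 4`[18,1]=>2
L=18=>grp=18>>2=4, tig=18&3=2
[1]=>row 2·2+1+0=5  col grp=4
col: 2 vs 4

buggy=2 correct=4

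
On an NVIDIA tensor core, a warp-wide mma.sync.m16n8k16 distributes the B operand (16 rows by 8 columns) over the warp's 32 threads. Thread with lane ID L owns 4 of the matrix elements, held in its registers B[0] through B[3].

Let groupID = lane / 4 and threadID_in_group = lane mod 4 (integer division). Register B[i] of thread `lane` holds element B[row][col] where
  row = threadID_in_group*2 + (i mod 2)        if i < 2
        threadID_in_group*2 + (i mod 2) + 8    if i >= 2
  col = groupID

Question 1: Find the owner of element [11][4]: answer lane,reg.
c: 4->gid=4  r: 11->r8=1,tid=1,i&1=1
L=4*4+1=17  i=1*2+1=3

17,3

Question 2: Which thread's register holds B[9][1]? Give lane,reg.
4,3

c=1→G=1  r=9→rhi=1,T=0,p=1
L=1*4+0=4  i=1*2+1=3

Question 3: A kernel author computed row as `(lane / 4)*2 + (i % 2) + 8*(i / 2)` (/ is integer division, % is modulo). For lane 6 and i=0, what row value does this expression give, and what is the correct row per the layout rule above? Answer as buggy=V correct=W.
`(lane / 4)*2 + (i % 2) + 8*(i / 2)`[6,0]->2
L=6->gid=6>>2=1, tid=6&3=2
[0]->row 2·2+0+0=4  col gid=1
row: 2 vs 4

buggy=2 correct=4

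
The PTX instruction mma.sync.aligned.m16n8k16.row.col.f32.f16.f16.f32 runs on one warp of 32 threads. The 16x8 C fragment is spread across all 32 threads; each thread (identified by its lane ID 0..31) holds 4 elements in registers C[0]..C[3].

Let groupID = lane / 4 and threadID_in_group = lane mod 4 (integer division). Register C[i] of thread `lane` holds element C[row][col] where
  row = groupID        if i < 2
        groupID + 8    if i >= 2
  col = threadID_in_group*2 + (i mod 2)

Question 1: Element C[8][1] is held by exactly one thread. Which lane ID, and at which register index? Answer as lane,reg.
r=8→G=0,rhi=1  c=1→T=0,p=1
L=0*4+0=0  i=1*2+1=3

0,3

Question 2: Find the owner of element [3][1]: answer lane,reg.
r: 3->gid=3,r8=0  c: 1->tid=0,i&1=1
L=3*4+0=12  i=0*2+1=1

12,1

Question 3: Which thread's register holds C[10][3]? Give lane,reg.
r=10->g=2,rb=1  c=3->t=1,b0=1
L=2*4+1=9  i=1*2+1=3

9,3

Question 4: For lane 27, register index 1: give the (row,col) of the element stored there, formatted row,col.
6,7

lane 27→27/4=6, 27 mod 4=3
i=1  r:6+0→6  c:2·3+1→7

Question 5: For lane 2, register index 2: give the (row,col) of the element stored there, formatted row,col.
8,4

L=2→G=2>>2=0, T=2&3=2
[2]→row 0+8=8  col 2·2+0=4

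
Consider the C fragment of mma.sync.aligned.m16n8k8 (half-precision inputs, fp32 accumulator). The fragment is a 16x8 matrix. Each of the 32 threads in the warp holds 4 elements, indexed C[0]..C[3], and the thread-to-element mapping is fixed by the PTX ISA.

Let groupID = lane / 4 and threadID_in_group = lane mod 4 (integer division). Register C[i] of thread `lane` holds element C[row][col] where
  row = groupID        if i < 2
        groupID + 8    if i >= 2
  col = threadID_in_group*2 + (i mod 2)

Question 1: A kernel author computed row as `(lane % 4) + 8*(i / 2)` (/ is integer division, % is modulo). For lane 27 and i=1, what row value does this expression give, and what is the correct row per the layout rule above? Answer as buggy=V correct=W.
`(lane % 4) + 8*(i / 2)`[27,1]->3
27: g=6,t=3
[1] (6+0,3*2+1) = (6,7)
row: 3 vs 6

buggy=3 correct=6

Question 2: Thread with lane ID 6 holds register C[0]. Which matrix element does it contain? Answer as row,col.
6: G=1,T=2
[0] (1+0,2*2+0) = (1,4)

1,4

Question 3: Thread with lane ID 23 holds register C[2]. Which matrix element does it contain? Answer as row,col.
13,6

23: G=5,T=3
[2] (5+8,3*2+0) = (13,6)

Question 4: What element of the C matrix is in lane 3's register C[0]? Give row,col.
0,6

lane 3=>3/4=0, 3 mod 4=3
i=0  r:0+0=>0  c:2·3+0=>6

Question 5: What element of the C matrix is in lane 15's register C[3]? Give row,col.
lane 15: g=3 (15/4), t=3 (15%4)
i=3: r=3+8=11, c=3*2+1=7

11,7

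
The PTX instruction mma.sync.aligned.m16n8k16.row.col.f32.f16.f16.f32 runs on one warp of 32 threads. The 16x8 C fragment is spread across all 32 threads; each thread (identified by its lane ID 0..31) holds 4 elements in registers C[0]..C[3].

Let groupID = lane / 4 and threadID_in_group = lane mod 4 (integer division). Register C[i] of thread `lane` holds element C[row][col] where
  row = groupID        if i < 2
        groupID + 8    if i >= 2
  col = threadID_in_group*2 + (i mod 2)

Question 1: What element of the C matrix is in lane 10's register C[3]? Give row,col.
10: gr=2,th=2
[3] (2+8,2*2+1) = (10,5)

10,5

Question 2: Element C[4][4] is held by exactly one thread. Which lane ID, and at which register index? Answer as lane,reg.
r=4→G=4,rhi=0  c=4→T=2,p=0
L=4*4+2=18  i=0*2+0=0

18,0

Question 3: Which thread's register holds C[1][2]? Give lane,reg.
5,0

r=1⇒gr=1,Rb=0  c=2⇒th=1,odd=0
L=1*4+1=5  i=0*2+0=0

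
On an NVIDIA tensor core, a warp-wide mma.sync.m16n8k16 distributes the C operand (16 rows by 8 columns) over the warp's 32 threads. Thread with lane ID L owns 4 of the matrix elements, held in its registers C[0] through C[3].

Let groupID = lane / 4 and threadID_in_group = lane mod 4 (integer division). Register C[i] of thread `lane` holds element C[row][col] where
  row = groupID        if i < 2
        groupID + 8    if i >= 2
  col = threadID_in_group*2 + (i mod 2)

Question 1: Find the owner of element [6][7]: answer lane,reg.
r:6=>grp=6,rB=0  c:7=>tig=3,lo=1
L=6*4+3=27  i=0*2+1=1

27,1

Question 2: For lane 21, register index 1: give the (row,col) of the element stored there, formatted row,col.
5,3

21: gid=5,tid=1
[1] (5+0,1*2+1) = (5,3)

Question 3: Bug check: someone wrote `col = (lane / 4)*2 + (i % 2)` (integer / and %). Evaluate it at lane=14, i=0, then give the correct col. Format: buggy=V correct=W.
`(lane / 4)*2 + (i % 2)`[14,0]->6
14: g=3,t=2
[0] (3+0,2*2+0) = (3,4)
col: 6 vs 4

buggy=6 correct=4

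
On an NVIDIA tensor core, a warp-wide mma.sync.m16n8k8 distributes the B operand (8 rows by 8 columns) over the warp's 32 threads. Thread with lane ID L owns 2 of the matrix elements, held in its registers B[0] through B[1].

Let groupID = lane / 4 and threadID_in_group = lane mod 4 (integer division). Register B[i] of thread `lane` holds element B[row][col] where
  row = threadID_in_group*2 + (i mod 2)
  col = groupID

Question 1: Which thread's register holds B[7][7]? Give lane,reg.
31,1

c=7⇒gr=7  r=7⇒th=3,odd=1
L=7*4+3=31  i=1=1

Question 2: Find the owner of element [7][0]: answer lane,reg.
c:0=>grp=0  r:7=>tig=3,lo=1
L=0*4+3=3  i=1=1

3,1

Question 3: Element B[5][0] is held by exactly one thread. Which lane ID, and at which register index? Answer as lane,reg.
2,1

c:0=>grp=0  r:5=>tig=2,lo=1
L=0*4+2=2  i=1=1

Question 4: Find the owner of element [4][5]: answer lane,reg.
c=5->g=5  r=4->t=2,b0=0
L=5*4+2=22  i=0=0

22,0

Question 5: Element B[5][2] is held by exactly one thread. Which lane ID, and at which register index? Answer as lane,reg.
10,1

c:2=>grp=2  r:5=>tig=2,lo=1
L=2*4+2=10  i=1=1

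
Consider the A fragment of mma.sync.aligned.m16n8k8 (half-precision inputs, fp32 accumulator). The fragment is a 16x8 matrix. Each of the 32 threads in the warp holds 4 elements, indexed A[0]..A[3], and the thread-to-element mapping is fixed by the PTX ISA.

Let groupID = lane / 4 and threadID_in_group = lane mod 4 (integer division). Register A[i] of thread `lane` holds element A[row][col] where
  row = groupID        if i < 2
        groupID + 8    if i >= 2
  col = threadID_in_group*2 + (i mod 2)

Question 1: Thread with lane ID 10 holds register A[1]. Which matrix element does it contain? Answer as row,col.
2,5

lane 10=>10/4=2, 10 mod 4=2
i=1  r:2+0=>2  c:2·2+1=>5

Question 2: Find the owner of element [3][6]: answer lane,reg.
r=3->g=3,rb=0  c=6->t=3,b0=0
L=3*4+3=15  i=0*2+0=0

15,0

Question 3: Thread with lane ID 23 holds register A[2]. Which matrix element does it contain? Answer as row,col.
13,6

23: gr=5,th=3
[2] (5+8,3*2+0) = (13,6)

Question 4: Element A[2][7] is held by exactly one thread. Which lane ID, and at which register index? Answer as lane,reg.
11,1

r=2->g=2,rb=0  c=7->t=3,b0=1
L=2*4+3=11  i=0*2+1=1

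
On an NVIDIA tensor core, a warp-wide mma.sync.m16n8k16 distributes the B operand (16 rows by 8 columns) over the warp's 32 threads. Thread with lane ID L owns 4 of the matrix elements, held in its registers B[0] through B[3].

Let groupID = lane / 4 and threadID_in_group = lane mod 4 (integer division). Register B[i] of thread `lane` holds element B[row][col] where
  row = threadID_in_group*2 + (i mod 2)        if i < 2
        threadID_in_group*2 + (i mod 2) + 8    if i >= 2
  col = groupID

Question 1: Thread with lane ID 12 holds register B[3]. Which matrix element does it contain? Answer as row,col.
9,3

lane 12→12/4=3, 12 mod 4=0
i=3  r:2·0+1+8→9  c:3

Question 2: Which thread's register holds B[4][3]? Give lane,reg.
14,0

c=3⇒gr=3  r=4⇒Rb=0,th=2,odd=0
L=3*4+2=14  i=0*2+0=0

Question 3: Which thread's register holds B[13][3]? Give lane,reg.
14,3

c: 3->gid=3  r: 13->r8=1,tid=2,i&1=1
L=3*4+2=14  i=1*2+1=3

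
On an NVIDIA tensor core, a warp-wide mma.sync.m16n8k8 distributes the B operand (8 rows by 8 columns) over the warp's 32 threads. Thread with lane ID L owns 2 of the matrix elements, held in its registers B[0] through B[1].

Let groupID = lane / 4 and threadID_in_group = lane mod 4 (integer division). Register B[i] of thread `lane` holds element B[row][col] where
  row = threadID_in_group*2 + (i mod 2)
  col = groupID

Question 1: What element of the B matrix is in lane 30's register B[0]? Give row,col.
4,7

lane 30: grp=7 (30/4), tig=2 (30%4)
i=0: r=2*2+0=4, c=grp=7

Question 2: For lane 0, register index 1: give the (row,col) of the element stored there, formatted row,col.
1,0

L=0->g=0>>2=0, t=0&3=0
[1]->row 0·2+1=1  col g=0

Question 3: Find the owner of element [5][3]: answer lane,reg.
c=3→G=3  r=5→T=2,p=1
L=3*4+2=14  i=1=1

14,1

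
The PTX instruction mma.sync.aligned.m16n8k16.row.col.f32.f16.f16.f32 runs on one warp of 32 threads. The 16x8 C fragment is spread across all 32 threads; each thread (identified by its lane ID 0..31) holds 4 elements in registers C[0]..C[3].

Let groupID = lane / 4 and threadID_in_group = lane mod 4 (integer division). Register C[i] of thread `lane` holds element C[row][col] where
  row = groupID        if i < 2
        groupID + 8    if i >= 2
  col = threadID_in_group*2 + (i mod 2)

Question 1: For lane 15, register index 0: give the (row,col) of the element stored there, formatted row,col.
lane 15: gr=3 (15/4), th=3 (15%4)
i=0: r=3+0=3, c=3*2+0=6

3,6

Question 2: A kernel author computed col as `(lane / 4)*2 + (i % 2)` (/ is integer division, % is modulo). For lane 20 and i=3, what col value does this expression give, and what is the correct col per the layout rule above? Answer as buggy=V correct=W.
buggy=11 correct=1

`(lane / 4)*2 + (i % 2)`[20,3]=>11
lane 20=>20/4=5, 20 mod 4=0
i=3  r:5+8=>13  c:2·0+1=>1
col: 11 vs 1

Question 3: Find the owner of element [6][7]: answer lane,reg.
r:6=>grp=6,rB=0  c:7=>tig=3,lo=1
L=6*4+3=27  i=0*2+1=1

27,1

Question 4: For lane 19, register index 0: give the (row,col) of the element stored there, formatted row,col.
19: gr=4,th=3
[0] (4+0,3*2+0) = (4,6)

4,6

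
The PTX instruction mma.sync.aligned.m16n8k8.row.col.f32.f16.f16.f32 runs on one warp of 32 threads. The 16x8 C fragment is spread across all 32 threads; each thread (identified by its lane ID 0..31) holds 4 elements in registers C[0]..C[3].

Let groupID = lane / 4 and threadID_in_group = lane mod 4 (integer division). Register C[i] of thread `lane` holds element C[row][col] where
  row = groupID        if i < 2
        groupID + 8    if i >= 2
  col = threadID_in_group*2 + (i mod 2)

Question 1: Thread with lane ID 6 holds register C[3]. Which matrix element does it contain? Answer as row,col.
lane 6->6/4=1, 6 mod 4=2
i=3  r:1+8->9  c:2·2+1->5

9,5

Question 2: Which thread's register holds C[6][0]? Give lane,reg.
24,0

r=6→G=6,rhi=0  c=0→T=0,p=0
L=6*4+0=24  i=0*2+0=0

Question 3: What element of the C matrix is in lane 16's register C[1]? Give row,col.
lane 16⇒16/4=4, 16 mod 4=0
i=1  r:4+0⇒4  c:2·0+1⇒1

4,1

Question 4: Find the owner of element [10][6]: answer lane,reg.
11,2

r=10⇒gr=2,Rb=1  c=6⇒th=3,odd=0
L=2*4+3=11  i=1*2+0=2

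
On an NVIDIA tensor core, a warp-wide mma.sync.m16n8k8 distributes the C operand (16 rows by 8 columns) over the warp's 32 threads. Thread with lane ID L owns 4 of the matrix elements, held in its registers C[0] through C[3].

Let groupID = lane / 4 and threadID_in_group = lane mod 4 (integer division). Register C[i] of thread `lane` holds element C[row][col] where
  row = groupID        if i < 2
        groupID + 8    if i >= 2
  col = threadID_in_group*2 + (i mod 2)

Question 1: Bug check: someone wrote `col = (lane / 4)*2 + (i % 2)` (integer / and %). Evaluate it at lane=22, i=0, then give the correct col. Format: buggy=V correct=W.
`(lane / 4)*2 + (i % 2)`[22,0]->10
lane 22->22/4=5, 22 mod 4=2
i=0  r:5+0->5  c:2·2+0->4
col: 10 vs 4

buggy=10 correct=4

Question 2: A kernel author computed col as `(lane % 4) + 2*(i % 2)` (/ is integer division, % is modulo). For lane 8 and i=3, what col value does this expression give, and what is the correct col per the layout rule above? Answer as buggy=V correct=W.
buggy=2 correct=1

`(lane % 4) + 2*(i % 2)`[8,3]→2
8: G=2,T=0
[3] (2+8,0*2+1) = (10,1)
col: 2 vs 1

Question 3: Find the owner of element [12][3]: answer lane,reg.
17,3

r=12→G=4,rhi=1  c=3→T=1,p=1
L=4*4+1=17  i=1*2+1=3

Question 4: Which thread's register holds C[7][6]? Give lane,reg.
31,0

r: 7->gid=7,r8=0  c: 6->tid=3,i&1=0
L=7*4+3=31  i=0*2+0=0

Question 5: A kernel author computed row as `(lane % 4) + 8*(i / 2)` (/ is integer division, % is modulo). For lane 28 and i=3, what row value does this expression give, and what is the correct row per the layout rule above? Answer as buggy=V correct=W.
`(lane % 4) + 8*(i / 2)`[28,3]=>8
L=28=>grp=28>>2=7, tig=28&3=0
[3]=>row 7+8=15  col 0·2+1=1
row: 8 vs 15

buggy=8 correct=15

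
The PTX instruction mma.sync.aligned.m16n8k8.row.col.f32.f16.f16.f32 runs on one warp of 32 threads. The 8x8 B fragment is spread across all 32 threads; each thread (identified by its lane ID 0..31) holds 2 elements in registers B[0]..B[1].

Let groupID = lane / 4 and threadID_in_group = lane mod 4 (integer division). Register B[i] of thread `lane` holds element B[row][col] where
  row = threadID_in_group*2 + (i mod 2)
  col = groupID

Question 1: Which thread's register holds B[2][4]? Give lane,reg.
17,0

c=4⇒gr=4  r=2⇒th=1,odd=0
L=4*4+1=17  i=0=0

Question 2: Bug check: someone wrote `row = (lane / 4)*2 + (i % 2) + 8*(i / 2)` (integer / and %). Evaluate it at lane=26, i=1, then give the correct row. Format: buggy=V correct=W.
`(lane / 4)*2 + (i % 2) + 8*(i / 2)`[26,1]⇒13
L=26⇒gr=26>>2=6, th=26&3=2
[1]⇒row 2·2+1=5  col gr=6
row: 13 vs 5

buggy=13 correct=5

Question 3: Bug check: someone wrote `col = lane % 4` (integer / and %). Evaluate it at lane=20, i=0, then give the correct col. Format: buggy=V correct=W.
`lane % 4`[20,0]⇒0
20: gr=5,th=0
[0] (0*2+0,5) = (0,5)
col: 0 vs 5

buggy=0 correct=5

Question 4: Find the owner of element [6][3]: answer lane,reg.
c=3->g=3  r=6->t=3,b0=0
L=3*4+3=15  i=0=0

15,0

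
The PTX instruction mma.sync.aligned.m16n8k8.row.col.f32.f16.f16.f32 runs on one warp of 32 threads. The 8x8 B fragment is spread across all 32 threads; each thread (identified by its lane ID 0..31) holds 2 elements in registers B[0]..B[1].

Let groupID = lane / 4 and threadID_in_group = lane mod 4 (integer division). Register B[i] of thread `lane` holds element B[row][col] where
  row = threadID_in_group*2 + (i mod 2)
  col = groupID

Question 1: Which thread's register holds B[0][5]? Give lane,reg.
20,0

c:5=>grp=5  r:0=>tig=0,lo=0
L=5*4+0=20  i=0=0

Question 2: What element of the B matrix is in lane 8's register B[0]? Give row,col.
0,2

8: G=2,T=0
[0] (0*2+0,2) = (0,2)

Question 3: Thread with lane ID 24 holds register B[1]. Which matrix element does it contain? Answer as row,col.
1,6

24: G=6,T=0
[1] (0*2+1,6) = (1,6)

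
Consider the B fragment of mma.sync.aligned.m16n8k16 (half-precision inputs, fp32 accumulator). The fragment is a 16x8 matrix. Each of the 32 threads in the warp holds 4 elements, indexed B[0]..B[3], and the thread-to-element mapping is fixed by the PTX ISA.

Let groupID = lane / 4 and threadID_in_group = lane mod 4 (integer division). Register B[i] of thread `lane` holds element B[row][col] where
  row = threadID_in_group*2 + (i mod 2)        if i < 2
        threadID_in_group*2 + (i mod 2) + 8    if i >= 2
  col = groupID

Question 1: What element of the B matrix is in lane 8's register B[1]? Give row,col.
1,2

L=8→G=8>>2=2, T=8&3=0
[1]→row 0·2+1+0=1  col G=2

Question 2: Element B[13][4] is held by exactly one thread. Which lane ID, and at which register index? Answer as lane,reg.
18,3

c: 4->gid=4  r: 13->r8=1,tid=2,i&1=1
L=4*4+2=18  i=1*2+1=3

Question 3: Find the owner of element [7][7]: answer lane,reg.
31,1

c=7→G=7  r=7→rhi=0,T=3,p=1
L=7*4+3=31  i=0*2+1=1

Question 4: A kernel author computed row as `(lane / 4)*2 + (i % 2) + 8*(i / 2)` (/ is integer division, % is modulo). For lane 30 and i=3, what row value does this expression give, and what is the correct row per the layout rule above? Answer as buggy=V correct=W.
buggy=23 correct=13

`(lane / 4)*2 + (i % 2) + 8*(i / 2)`[30,3]->23
lane 30: gid=7 (30/4), tid=2 (30%4)
i=3: r=2*2+1+8=13, c=gid=7
row: 23 vs 13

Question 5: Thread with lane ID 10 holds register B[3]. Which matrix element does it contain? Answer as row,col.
13,2

10: G=2,T=2
[3] (2*2+1+8,2) = (13,2)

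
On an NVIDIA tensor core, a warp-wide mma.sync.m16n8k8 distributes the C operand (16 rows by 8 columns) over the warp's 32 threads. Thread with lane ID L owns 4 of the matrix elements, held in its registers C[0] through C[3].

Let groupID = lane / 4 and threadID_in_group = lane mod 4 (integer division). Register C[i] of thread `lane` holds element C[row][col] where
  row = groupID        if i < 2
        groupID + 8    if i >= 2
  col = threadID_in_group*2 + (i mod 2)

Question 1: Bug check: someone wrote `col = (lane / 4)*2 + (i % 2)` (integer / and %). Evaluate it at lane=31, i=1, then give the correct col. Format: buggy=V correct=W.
buggy=15 correct=7

`(lane / 4)*2 + (i % 2)`[31,1]=>15
L=31=>grp=31>>2=7, tig=31&3=3
[1]=>row 7+0=7  col 3·2+1=7
col: 15 vs 7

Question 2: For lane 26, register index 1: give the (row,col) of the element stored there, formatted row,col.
26: gid=6,tid=2
[1] (6+0,2*2+1) = (6,5)

6,5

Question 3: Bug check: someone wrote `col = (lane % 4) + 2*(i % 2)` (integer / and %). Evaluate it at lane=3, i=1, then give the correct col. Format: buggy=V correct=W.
buggy=5 correct=7

`(lane % 4) + 2*(i % 2)`[3,1]->5
lane 3->3/4=0, 3 mod 4=3
i=1  r:0+0->0  c:2·3+1->7
col: 5 vs 7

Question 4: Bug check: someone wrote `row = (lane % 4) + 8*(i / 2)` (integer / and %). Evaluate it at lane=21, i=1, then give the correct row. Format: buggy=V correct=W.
buggy=1 correct=5

`(lane % 4) + 8*(i / 2)`[21,1]→1
lane 21: G=5 (21/4), T=1 (21%4)
i=1: r=5+0=5, c=1*2+1=3
row: 1 vs 5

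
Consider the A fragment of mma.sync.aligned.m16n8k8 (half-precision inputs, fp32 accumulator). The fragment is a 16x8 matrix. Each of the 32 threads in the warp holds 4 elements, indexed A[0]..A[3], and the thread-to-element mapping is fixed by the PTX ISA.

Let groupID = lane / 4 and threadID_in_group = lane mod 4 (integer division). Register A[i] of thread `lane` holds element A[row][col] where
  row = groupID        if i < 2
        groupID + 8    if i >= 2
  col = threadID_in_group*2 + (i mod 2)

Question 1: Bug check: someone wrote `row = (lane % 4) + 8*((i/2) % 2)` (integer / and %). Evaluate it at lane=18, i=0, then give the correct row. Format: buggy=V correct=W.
`(lane % 4) + 8*((i/2) % 2)`[18,0]->2
lane 18->18/4=4, 18 mod 4=2
i=0  r:4+0->4  c:2·2+0->4
row: 2 vs 4

buggy=2 correct=4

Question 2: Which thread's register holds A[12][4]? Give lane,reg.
r=12→G=4,rhi=1  c=4→T=2,p=0
L=4*4+2=18  i=1*2+0=2

18,2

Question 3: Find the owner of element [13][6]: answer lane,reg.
23,2

r=13→G=5,rhi=1  c=6→T=3,p=0
L=5*4+3=23  i=1*2+0=2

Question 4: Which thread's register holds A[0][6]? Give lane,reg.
3,0

r:0=>grp=0,rB=0  c:6=>tig=3,lo=0
L=0*4+3=3  i=0*2+0=0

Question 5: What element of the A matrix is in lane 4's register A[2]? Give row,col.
L=4->gid=4>>2=1, tid=4&3=0
[2]->row 1+8=9  col 0·2+0=0

9,0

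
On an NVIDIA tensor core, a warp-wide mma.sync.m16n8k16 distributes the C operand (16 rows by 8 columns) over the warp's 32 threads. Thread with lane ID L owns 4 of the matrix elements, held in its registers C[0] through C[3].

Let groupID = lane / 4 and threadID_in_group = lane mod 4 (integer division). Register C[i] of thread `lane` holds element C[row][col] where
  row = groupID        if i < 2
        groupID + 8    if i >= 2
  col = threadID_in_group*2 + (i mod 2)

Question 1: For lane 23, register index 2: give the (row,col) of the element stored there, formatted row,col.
23: gid=5,tid=3
[2] (5+8,3*2+0) = (13,6)

13,6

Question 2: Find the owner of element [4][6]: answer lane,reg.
r: 4->gid=4,r8=0  c: 6->tid=3,i&1=0
L=4*4+3=19  i=0*2+0=0

19,0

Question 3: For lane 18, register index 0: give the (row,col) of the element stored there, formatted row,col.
4,4

18: gr=4,th=2
[0] (4+0,2*2+0) = (4,4)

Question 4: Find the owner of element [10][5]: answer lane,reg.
r: 10->gid=2,r8=1  c: 5->tid=2,i&1=1
L=2*4+2=10  i=1*2+1=3

10,3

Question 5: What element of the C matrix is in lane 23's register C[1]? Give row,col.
5,7

lane 23->23/4=5, 23 mod 4=3
i=1  r:5+0->5  c:2·3+1->7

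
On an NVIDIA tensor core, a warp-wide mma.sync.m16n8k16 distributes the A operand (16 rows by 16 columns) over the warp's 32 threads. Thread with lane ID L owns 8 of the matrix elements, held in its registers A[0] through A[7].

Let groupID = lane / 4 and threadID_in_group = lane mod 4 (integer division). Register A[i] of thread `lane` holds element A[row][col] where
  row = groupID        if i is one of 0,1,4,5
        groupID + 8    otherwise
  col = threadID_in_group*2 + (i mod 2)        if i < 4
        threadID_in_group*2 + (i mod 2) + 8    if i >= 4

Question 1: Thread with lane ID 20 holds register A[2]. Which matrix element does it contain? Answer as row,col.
13,0

20: gid=5,tid=0
[2] (5+8,0*2+0+0) = (13,0)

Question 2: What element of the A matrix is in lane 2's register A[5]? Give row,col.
L=2->g=2>>2=0, t=2&3=2
[5]->row 0+0=0  col 2·2+1+8=13

0,13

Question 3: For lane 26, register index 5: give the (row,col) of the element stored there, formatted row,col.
6,13

L=26→G=26>>2=6, T=26&3=2
[5]→row 6+0=6  col 2·2+1+8=13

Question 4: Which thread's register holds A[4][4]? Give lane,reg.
r=4→G=4,rhi=0  c=4→chi=0,T=2,p=0
L=4*4+2=18  i=0*4+0*2+0=0

18,0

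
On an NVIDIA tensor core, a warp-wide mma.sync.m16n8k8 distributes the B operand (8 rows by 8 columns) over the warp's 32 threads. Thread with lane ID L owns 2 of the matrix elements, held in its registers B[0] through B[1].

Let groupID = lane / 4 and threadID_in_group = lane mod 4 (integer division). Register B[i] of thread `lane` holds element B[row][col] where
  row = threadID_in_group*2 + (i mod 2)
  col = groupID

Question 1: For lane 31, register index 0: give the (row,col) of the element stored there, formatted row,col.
6,7

lane 31: gr=7 (31/4), th=3 (31%4)
i=0: r=3*2+0=6, c=gr=7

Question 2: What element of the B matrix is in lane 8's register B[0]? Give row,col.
8: gr=2,th=0
[0] (0*2+0,2) = (0,2)

0,2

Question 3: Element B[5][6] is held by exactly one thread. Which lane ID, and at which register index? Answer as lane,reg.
26,1

c=6→G=6  r=5→T=2,p=1
L=6*4+2=26  i=1=1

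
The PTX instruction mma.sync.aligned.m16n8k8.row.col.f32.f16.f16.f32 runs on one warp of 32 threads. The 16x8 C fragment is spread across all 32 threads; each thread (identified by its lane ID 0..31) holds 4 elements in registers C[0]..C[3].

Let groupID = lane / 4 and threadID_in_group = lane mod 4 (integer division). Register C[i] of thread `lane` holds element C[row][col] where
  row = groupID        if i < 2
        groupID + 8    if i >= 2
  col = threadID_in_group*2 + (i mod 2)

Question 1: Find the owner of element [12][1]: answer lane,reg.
16,3

r=12->g=4,rb=1  c=1->t=0,b0=1
L=4*4+0=16  i=1*2+1=3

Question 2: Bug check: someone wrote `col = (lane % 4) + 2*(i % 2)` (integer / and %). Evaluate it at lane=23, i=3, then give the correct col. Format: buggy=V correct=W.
buggy=5 correct=7

`(lane % 4) + 2*(i % 2)`[23,3]->5
lane 23->23/4=5, 23 mod 4=3
i=3  r:5+8->13  c:2·3+1->7
col: 5 vs 7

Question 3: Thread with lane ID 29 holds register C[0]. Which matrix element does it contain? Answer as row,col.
29: gr=7,th=1
[0] (7+0,1*2+0) = (7,2)

7,2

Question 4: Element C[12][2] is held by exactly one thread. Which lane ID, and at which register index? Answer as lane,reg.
r=12->g=4,rb=1  c=2->t=1,b0=0
L=4*4+1=17  i=1*2+0=2

17,2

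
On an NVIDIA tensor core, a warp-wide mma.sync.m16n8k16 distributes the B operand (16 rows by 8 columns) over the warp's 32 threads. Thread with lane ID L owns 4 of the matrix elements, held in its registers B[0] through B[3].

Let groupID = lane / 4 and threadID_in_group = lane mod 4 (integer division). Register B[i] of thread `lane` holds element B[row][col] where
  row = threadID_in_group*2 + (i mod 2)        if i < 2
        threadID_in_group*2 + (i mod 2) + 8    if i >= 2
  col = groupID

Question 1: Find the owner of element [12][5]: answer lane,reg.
22,2

c: 5->gid=5  r: 12->r8=1,tid=2,i&1=0
L=5*4+2=22  i=1*2+0=2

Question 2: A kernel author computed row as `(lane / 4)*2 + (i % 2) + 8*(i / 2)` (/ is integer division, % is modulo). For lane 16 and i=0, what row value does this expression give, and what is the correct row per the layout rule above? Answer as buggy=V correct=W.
`(lane / 4)*2 + (i % 2) + 8*(i / 2)`[16,0]->8
lane 16: g=4 (16/4), t=0 (16%4)
i=0: r=0*2+0+0=0, c=g=4
row: 8 vs 0

buggy=8 correct=0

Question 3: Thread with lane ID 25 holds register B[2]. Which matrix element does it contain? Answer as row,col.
L=25->g=25>>2=6, t=25&3=1
[2]->row 1·2+0+8=10  col g=6

10,6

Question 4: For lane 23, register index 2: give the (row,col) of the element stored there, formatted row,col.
23: G=5,T=3
[2] (3*2+0+8,5) = (14,5)

14,5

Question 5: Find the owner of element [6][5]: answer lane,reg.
c=5⇒gr=5  r=6⇒Rb=0,th=3,odd=0
L=5*4+3=23  i=0*2+0=0

23,0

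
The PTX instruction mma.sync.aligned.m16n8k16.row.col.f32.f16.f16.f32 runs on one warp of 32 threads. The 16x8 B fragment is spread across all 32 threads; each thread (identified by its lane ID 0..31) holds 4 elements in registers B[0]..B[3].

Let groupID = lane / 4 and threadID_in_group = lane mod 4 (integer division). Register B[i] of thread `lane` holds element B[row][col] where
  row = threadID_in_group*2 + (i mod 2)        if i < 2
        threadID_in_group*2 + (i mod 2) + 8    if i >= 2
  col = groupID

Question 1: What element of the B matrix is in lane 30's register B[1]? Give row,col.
lane 30->30/4=7, 30 mod 4=2
i=1  r:2·2+1+0->5  c:7

5,7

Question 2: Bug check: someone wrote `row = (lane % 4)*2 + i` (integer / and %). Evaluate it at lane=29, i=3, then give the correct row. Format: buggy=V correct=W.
buggy=5 correct=11

`(lane % 4)*2 + i`[29,3]⇒5
L=29⇒gr=29>>2=7, th=29&3=1
[3]⇒row 1·2+1+8=11  col gr=7
row: 5 vs 11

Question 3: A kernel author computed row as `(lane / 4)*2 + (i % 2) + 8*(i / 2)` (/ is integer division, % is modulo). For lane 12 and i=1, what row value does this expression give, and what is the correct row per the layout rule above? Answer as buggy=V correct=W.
`(lane / 4)*2 + (i % 2) + 8*(i / 2)`[12,1]->7
lane 12: gid=3 (12/4), tid=0 (12%4)
i=1: r=0*2+1+0=1, c=gid=3
row: 7 vs 1

buggy=7 correct=1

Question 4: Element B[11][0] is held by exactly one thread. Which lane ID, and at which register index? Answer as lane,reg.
1,3

c=0→G=0  r=11→rhi=1,T=1,p=1
L=0*4+1=1  i=1*2+1=3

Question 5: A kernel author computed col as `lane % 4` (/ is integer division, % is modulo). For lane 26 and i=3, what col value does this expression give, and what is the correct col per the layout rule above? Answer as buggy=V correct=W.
`lane % 4`[26,3]->2
L=26->gid=26>>2=6, tid=26&3=2
[3]->row 2·2+1+8=13  col gid=6
col: 2 vs 6

buggy=2 correct=6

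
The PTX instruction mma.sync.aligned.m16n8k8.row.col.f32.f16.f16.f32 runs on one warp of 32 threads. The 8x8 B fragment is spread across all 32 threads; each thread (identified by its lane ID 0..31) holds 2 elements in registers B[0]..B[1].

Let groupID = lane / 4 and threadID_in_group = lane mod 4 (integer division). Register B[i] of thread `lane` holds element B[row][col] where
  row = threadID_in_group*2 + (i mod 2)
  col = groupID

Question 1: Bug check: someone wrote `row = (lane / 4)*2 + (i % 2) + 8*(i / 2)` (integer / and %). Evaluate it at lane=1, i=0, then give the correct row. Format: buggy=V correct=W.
buggy=0 correct=2

`(lane / 4)*2 + (i % 2) + 8*(i / 2)`[1,0]=>0
1: grp=0,tig=1
[0] (1*2+0,0) = (2,0)
row: 0 vs 2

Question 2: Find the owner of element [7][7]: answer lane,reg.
c=7→G=7  r=7→T=3,p=1
L=7*4+3=31  i=1=1

31,1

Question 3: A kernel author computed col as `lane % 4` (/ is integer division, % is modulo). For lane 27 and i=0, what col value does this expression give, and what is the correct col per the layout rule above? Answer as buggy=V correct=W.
buggy=3 correct=6

`lane % 4`[27,0]->3
lane 27->27/4=6, 27 mod 4=3
i=0  r:2·3+0->6  c:6
col: 3 vs 6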